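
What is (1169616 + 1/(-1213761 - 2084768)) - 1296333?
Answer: -417979699294/3298529 ≈ -1.2672e+5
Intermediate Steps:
(1169616 + 1/(-1213761 - 2084768)) - 1296333 = (1169616 + 1/(-3298529)) - 1296333 = (1169616 - 1/3298529) - 1296333 = 3858012294863/3298529 - 1296333 = -417979699294/3298529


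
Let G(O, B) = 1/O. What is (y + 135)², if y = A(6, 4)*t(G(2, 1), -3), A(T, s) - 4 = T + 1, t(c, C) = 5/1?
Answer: 36100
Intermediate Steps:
t(c, C) = 5 (t(c, C) = 5*1 = 5)
A(T, s) = 5 + T (A(T, s) = 4 + (T + 1) = 4 + (1 + T) = 5 + T)
y = 55 (y = (5 + 6)*5 = 11*5 = 55)
(y + 135)² = (55 + 135)² = 190² = 36100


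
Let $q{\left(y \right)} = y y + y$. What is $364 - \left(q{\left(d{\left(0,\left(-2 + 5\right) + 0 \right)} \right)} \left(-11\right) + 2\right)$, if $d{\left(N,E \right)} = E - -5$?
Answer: $1154$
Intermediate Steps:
$d{\left(N,E \right)} = 5 + E$ ($d{\left(N,E \right)} = E + 5 = 5 + E$)
$q{\left(y \right)} = y + y^{2}$ ($q{\left(y \right)} = y^{2} + y = y + y^{2}$)
$364 - \left(q{\left(d{\left(0,\left(-2 + 5\right) + 0 \right)} \right)} \left(-11\right) + 2\right) = 364 - \left(\left(5 + \left(\left(-2 + 5\right) + 0\right)\right) \left(1 + \left(5 + \left(\left(-2 + 5\right) + 0\right)\right)\right) \left(-11\right) + 2\right) = 364 - \left(\left(5 + \left(3 + 0\right)\right) \left(1 + \left(5 + \left(3 + 0\right)\right)\right) \left(-11\right) + 2\right) = 364 - \left(\left(5 + 3\right) \left(1 + \left(5 + 3\right)\right) \left(-11\right) + 2\right) = 364 - \left(8 \left(1 + 8\right) \left(-11\right) + 2\right) = 364 - \left(8 \cdot 9 \left(-11\right) + 2\right) = 364 - \left(72 \left(-11\right) + 2\right) = 364 - \left(-792 + 2\right) = 364 - -790 = 364 + 790 = 1154$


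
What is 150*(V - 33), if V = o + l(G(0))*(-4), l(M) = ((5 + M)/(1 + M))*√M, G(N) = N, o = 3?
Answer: -4500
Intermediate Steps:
l(M) = √M*(5 + M)/(1 + M) (l(M) = ((5 + M)/(1 + M))*√M = √M*(5 + M)/(1 + M))
V = 3 (V = 3 + (√0*(5 + 0)/(1 + 0))*(-4) = 3 + (0*5/1)*(-4) = 3 + (0*1*5)*(-4) = 3 + 0*(-4) = 3 + 0 = 3)
150*(V - 33) = 150*(3 - 33) = 150*(-30) = -4500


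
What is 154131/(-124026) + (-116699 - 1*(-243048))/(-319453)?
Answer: -21636057139/13206825926 ≈ -1.6382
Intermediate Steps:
154131/(-124026) + (-116699 - 1*(-243048))/(-319453) = 154131*(-1/124026) + (-116699 + 243048)*(-1/319453) = -51377/41342 + 126349*(-1/319453) = -51377/41342 - 126349/319453 = -21636057139/13206825926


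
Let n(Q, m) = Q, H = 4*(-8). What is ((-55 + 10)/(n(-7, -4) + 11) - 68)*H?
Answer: 2536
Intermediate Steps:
H = -32
((-55 + 10)/(n(-7, -4) + 11) - 68)*H = ((-55 + 10)/(-7 + 11) - 68)*(-32) = (-45/4 - 68)*(-32) = -317/4*(-32) = 2536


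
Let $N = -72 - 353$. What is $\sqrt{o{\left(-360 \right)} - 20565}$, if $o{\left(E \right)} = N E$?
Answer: $9 \sqrt{1635} \approx 363.92$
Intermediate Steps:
$N = -425$ ($N = -72 - 353 = -425$)
$o{\left(E \right)} = - 425 E$
$\sqrt{o{\left(-360 \right)} - 20565} = \sqrt{\left(-425\right) \left(-360\right) - 20565} = \sqrt{153000 - 20565} = \sqrt{132435} = 9 \sqrt{1635}$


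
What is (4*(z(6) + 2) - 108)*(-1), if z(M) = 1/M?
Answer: 298/3 ≈ 99.333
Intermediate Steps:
(4*(z(6) + 2) - 108)*(-1) = (4*(1/6 + 2) - 108)*(-1) = (4*(⅙ + 2) - 108)*(-1) = (4*(13/6) - 108)*(-1) = (26/3 - 108)*(-1) = -298/3*(-1) = 298/3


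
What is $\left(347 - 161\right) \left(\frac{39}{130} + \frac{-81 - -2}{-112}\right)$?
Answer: $\frac{52359}{280} \approx 187.0$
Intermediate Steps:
$\left(347 - 161\right) \left(\frac{39}{130} + \frac{-81 - -2}{-112}\right) = 186 \left(39 \cdot \frac{1}{130} + \left(-81 + 2\right) \left(- \frac{1}{112}\right)\right) = 186 \left(\frac{3}{10} - - \frac{79}{112}\right) = 186 \left(\frac{3}{10} + \frac{79}{112}\right) = 186 \cdot \frac{563}{560} = \frac{52359}{280}$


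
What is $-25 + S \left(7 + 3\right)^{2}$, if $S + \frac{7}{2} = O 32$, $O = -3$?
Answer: $-9975$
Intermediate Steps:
$S = - \frac{199}{2}$ ($S = - \frac{7}{2} - 96 = - \frac{199}{2} \approx -99.5$)
$-25 + S \left(7 + 3\right)^{2} = -25 - \frac{199 \left(7 + 3\right)^{2}}{2} = -25 - \frac{199 \cdot 10^{2}}{2} = -25 - 9950 = -9975$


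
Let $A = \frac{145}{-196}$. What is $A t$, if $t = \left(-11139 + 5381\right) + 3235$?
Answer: $\frac{365835}{196} \approx 1866.5$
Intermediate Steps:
$A = - \frac{145}{196}$ ($A = 145 \left(- \frac{1}{196}\right) = - \frac{145}{196} \approx -0.7398$)
$t = -2523$ ($t = -5758 + 3235 = -2523$)
$A t = \left(- \frac{145}{196}\right) \left(-2523\right) = \frac{365835}{196}$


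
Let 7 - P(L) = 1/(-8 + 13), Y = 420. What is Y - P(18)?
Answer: 2066/5 ≈ 413.20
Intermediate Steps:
P(L) = 34/5 (P(L) = 7 - 1/(-8 + 13) = 7 - 1/5 = 7 - 1*⅕ = 7 - ⅕ = 34/5)
Y - P(18) = 420 - 1*34/5 = 420 - 34/5 = 2066/5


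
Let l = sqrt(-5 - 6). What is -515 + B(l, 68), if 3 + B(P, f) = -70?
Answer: -588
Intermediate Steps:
l = I*sqrt(11) (l = sqrt(-11) = I*sqrt(11) ≈ 3.3166*I)
B(P, f) = -73 (B(P, f) = -3 - 70 = -73)
-515 + B(l, 68) = -515 - 73 = -588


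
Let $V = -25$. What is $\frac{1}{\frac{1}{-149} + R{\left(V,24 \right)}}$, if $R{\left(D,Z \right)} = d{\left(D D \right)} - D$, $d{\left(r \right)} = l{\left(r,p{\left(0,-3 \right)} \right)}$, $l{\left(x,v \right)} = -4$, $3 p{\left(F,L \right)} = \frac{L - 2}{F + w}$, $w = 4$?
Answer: $\frac{149}{3128} \approx 0.047634$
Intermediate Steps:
$p{\left(F,L \right)} = \frac{-2 + L}{3 \left(4 + F\right)}$ ($p{\left(F,L \right)} = \frac{\left(L - 2\right) \frac{1}{F + 4}}{3} = \frac{\left(-2 + L\right) \frac{1}{4 + F}}{3} = \frac{\frac{1}{4 + F} \left(-2 + L\right)}{3} = \frac{-2 + L}{3 \left(4 + F\right)}$)
$d{\left(r \right)} = -4$
$R{\left(D,Z \right)} = -4 - D$
$\frac{1}{\frac{1}{-149} + R{\left(V,24 \right)}} = \frac{1}{\frac{1}{-149} - -21} = \frac{1}{- \frac{1}{149} + \left(-4 + 25\right)} = \frac{1}{- \frac{1}{149} + 21} = \frac{1}{\frac{3128}{149}} = \frac{149}{3128}$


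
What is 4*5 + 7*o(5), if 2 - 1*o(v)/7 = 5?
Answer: -127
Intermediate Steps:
o(v) = -21 (o(v) = 14 - 7*5 = 14 - 35 = -21)
4*5 + 7*o(5) = 4*5 + 7*(-21) = 20 - 147 = -127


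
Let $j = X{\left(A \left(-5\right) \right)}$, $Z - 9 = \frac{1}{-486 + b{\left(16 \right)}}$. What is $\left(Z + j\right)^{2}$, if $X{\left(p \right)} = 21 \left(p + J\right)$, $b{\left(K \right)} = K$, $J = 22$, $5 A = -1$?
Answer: $\frac{53471475121}{220900} \approx 2.4206 \cdot 10^{5}$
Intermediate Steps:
$A = - \frac{1}{5}$ ($A = \frac{1}{5} \left(-1\right) = - \frac{1}{5} \approx -0.2$)
$Z = \frac{4229}{470}$ ($Z = 9 + \frac{1}{-486 + 16} = 9 + \frac{1}{-470} = 9 - \frac{1}{470} = \frac{4229}{470} \approx 8.9979$)
$X{\left(p \right)} = 462 + 21 p$ ($X{\left(p \right)} = 21 \left(p + 22\right) = 21 \left(22 + p\right) = 462 + 21 p$)
$j = 483$ ($j = 462 + 21 \left(\left(- \frac{1}{5}\right) \left(-5\right)\right) = 462 + 21 \cdot 1 = 462 + 21 = 483$)
$\left(Z + j\right)^{2} = \left(\frac{4229}{470} + 483\right)^{2} = \left(\frac{231239}{470}\right)^{2} = \frac{53471475121}{220900}$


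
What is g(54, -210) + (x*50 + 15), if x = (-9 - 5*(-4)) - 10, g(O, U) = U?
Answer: -145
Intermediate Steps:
x = 1 (x = (-9 + 20) - 10 = 11 - 10 = 1)
g(54, -210) + (x*50 + 15) = -210 + (1*50 + 15) = -210 + (50 + 15) = -210 + 65 = -145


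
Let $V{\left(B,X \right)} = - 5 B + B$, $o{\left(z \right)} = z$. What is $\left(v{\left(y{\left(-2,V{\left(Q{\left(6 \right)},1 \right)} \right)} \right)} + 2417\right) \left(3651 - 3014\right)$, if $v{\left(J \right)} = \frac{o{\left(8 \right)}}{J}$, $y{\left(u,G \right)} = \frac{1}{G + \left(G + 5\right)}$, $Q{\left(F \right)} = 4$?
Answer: $1402037$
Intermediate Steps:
$V{\left(B,X \right)} = - 4 B$
$y{\left(u,G \right)} = \frac{1}{5 + 2 G}$ ($y{\left(u,G \right)} = \frac{1}{G + \left(5 + G\right)} = \frac{1}{5 + 2 G}$)
$v{\left(J \right)} = \frac{8}{J}$
$\left(v{\left(y{\left(-2,V{\left(Q{\left(6 \right)},1 \right)} \right)} \right)} + 2417\right) \left(3651 - 3014\right) = \left(\frac{8}{\frac{1}{5 + 2 \left(\left(-4\right) 4\right)}} + 2417\right) \left(3651 - 3014\right) = \left(\frac{8}{\frac{1}{5 + 2 \left(-16\right)}} + 2417\right) 637 = \left(\frac{8}{\frac{1}{5 - 32}} + 2417\right) 637 = \left(\frac{8}{\frac{1}{-27}} + 2417\right) 637 = \left(\frac{8}{- \frac{1}{27}} + 2417\right) 637 = \left(8 \left(-27\right) + 2417\right) 637 = \left(-216 + 2417\right) 637 = 2201 \cdot 637 = 1402037$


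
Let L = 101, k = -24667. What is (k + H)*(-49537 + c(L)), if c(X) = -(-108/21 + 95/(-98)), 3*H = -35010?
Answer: 25197254157/14 ≈ 1.7998e+9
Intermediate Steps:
H = -11670 (H = (⅓)*(-35010) = -11670)
c(X) = 599/98 (c(X) = -(-108*1/21 + 95*(-1/98)) = -(-36/7 - 95/98) = -1*(-599/98) = 599/98)
(k + H)*(-49537 + c(L)) = (-24667 - 11670)*(-49537 + 599/98) = -36337*(-4854027/98) = 25197254157/14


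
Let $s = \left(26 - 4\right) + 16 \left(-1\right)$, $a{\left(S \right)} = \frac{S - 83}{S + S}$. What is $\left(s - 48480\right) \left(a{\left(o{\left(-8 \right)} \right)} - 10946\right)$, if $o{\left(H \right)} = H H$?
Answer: $\frac{33958630359}{64} \approx 5.306 \cdot 10^{8}$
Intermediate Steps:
$o{\left(H \right)} = H^{2}$
$a{\left(S \right)} = \frac{-83 + S}{2 S}$
$s = 6$ ($s = 22 - 16 = 6$)
$\left(s - 48480\right) \left(a{\left(o{\left(-8 \right)} \right)} - 10946\right) = \left(6 - 48480\right) \left(\frac{-83 + \left(-8\right)^{2}}{2 \left(-8\right)^{2}} - 10946\right) = - 48474 \left(\frac{-83 + 64}{2 \cdot 64} - 10946\right) = - 48474 \left(\frac{1}{2} \cdot \frac{1}{64} \left(-19\right) - 10946\right) = - 48474 \left(- \frac{19}{128} - 10946\right) = \left(-48474\right) \left(- \frac{1401107}{128}\right) = \frac{33958630359}{64}$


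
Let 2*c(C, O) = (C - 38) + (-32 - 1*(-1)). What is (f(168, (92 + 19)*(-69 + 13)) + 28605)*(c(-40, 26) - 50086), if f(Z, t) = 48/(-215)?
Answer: -616730857587/430 ≈ -1.4343e+9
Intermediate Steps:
f(Z, t) = -48/215 (f(Z, t) = 48*(-1/215) = -48/215)
c(C, O) = -69/2 + C/2 (c(C, O) = ((C - 38) + (-32 - 1*(-1)))/2 = ((-38 + C) + (-32 + 1))/2 = ((-38 + C) - 31)/2 = (-69 + C)/2 = -69/2 + C/2)
(f(168, (92 + 19)*(-69 + 13)) + 28605)*(c(-40, 26) - 50086) = (-48/215 + 28605)*((-69/2 + (1/2)*(-40)) - 50086) = 6150027*((-69/2 - 20) - 50086)/215 = 6150027*(-109/2 - 50086)/215 = (6150027/215)*(-100281/2) = -616730857587/430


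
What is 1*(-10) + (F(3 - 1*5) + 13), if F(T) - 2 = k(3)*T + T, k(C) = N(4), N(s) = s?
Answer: -5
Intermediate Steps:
k(C) = 4
F(T) = 2 + 5*T (F(T) = 2 + (4*T + T) = 2 + 5*T)
1*(-10) + (F(3 - 1*5) + 13) = 1*(-10) + ((2 + 5*(3 - 1*5)) + 13) = -10 + ((2 + 5*(3 - 5)) + 13) = -10 + ((2 + 5*(-2)) + 13) = -10 + ((2 - 10) + 13) = -10 + (-8 + 13) = -10 + 5 = -5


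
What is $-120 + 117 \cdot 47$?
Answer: $5379$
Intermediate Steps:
$-120 + 117 \cdot 47 = -120 + 5499 = 5379$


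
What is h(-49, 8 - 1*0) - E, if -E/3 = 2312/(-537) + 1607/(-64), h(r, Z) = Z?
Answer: -919279/11456 ≈ -80.244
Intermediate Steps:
E = 1010927/11456 (E = -3*(2312/(-537) + 1607/(-64)) = -3*(2312*(-1/537) + 1607*(-1/64)) = -3*(-2312/537 - 1607/64) = -3*(-1010927/34368) = 1010927/11456 ≈ 88.244)
h(-49, 8 - 1*0) - E = (8 - 1*0) - 1*1010927/11456 = (8 + 0) - 1010927/11456 = 8 - 1010927/11456 = -919279/11456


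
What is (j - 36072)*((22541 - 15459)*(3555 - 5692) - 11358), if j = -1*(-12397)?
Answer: 358571890600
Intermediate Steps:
j = 12397
(j - 36072)*((22541 - 15459)*(3555 - 5692) - 11358) = (12397 - 36072)*((22541 - 15459)*(3555 - 5692) - 11358) = -23675*(7082*(-2137) - 11358) = -23675*(-15134234 - 11358) = -23675*(-15145592) = 358571890600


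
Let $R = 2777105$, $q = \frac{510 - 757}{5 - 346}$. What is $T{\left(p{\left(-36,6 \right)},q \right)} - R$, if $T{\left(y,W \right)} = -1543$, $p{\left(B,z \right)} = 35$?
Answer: $-2778648$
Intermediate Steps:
$q = \frac{247}{341}$ ($q = - \frac{247}{-341} = \left(-247\right) \left(- \frac{1}{341}\right) = \frac{247}{341} \approx 0.72434$)
$T{\left(p{\left(-36,6 \right)},q \right)} - R = -1543 - 2777105 = -2778648$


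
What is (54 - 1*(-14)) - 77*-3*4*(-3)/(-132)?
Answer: 89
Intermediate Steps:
(54 - 1*(-14)) - 77*-3*4*(-3)/(-132) = (54 + 14) - 77*(-12*(-3))*(-1)/132 = 68 - 2772*(-1)/132 = 68 - 77*(-3/11) = 68 + 21 = 89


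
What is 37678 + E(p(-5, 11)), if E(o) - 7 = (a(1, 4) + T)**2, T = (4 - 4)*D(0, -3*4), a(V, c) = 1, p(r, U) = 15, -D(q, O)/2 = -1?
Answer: 37686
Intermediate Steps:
D(q, O) = 2 (D(q, O) = -2*(-1) = 2)
T = 0 (T = (4 - 4)*2 = 0*2 = 0)
E(o) = 8 (E(o) = 7 + (1 + 0)**2 = 7 + 1**2 = 7 + 1 = 8)
37678 + E(p(-5, 11)) = 37678 + 8 = 37686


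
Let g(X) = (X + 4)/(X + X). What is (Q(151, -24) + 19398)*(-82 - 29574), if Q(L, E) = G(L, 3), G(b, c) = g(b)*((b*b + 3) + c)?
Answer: -139283570668/151 ≈ -9.2241e+8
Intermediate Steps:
g(X) = (4 + X)/(2*X) (g(X) = (4 + X)/((2*X)) = (4 + X)*(1/(2*X)) = (4 + X)/(2*X))
G(b, c) = (4 + b)*(3 + c + b**2)/(2*b) (G(b, c) = ((4 + b)/(2*b))*((b*b + 3) + c) = ((4 + b)/(2*b))*((b**2 + 3) + c) = ((4 + b)/(2*b))*((3 + b**2) + c) = ((4 + b)/(2*b))*(3 + c + b**2) = (4 + b)*(3 + c + b**2)/(2*b))
Q(L, E) = (4 + L)*(6 + L**2)/(2*L) (Q(L, E) = (4 + L)*(3 + 3 + L**2)/(2*L) = (4 + L)*(6 + L**2)/(2*L))
(Q(151, -24) + 19398)*(-82 - 29574) = ((1/2)*(4 + 151)*(6 + 151**2)/151 + 19398)*(-82 - 29574) = ((1/2)*(1/151)*155*(6 + 22801) + 19398)*(-29656) = ((1/2)*(1/151)*155*22807 + 19398)*(-29656) = (3535085/302 + 19398)*(-29656) = (9393281/302)*(-29656) = -139283570668/151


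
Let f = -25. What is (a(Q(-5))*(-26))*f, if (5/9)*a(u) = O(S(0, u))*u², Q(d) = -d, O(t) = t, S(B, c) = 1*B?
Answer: 0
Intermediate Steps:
S(B, c) = B
a(u) = 0 (a(u) = 9*(0*u²)/5 = (9/5)*0 = 0)
(a(Q(-5))*(-26))*f = (0*(-26))*(-25) = 0*(-25) = 0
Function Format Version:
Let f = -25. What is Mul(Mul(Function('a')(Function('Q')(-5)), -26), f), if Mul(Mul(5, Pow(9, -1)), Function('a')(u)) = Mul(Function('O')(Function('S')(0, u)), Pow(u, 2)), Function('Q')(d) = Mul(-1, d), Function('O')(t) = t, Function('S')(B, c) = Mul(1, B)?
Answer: 0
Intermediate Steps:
Function('S')(B, c) = B
Function('a')(u) = 0 (Function('a')(u) = Mul(Rational(9, 5), Mul(0, Pow(u, 2))) = Mul(Rational(9, 5), 0) = 0)
Mul(Mul(Function('a')(Function('Q')(-5)), -26), f) = Mul(Mul(0, -26), -25) = Mul(0, -25) = 0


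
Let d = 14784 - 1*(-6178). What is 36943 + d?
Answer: 57905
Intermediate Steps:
d = 20962 (d = 14784 + 6178 = 20962)
36943 + d = 36943 + 20962 = 57905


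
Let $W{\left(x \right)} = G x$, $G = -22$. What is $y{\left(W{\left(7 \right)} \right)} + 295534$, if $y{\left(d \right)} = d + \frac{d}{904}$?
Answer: $\frac{133511683}{452} \approx 2.9538 \cdot 10^{5}$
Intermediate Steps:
$W{\left(x \right)} = - 22 x$
$y{\left(d \right)} = \frac{905 d}{904}$ ($y{\left(d \right)} = d + d \frac{1}{904} = d + \frac{d}{904} = \frac{905 d}{904}$)
$y{\left(W{\left(7 \right)} \right)} + 295534 = \frac{905 \left(\left(-22\right) 7\right)}{904} + 295534 = \frac{905}{904} \left(-154\right) + 295534 = - \frac{69685}{452} + 295534 = \frac{133511683}{452}$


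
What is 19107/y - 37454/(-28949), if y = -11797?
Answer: -111283705/341511353 ≈ -0.32586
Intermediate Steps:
19107/y - 37454/(-28949) = 19107/(-11797) - 37454/(-28949) = 19107*(-1/11797) - 37454*(-1/28949) = -19107/11797 + 37454/28949 = -111283705/341511353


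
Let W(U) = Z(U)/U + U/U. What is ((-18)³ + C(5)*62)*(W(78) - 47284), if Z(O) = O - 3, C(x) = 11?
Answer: 3165532475/13 ≈ 2.4350e+8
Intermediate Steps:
Z(O) = -3 + O
W(U) = 1 + (-3 + U)/U (W(U) = (-3 + U)/U + U/U = (-3 + U)/U + 1 = 1 + (-3 + U)/U)
((-18)³ + C(5)*62)*(W(78) - 47284) = ((-18)³ + 11*62)*((2 - 3/78) - 47284) = (-5832 + 682)*((2 - 3*1/78) - 47284) = -5150*((2 - 1/26) - 47284) = -5150*(51/26 - 47284) = -5150*(-1229333/26) = 3165532475/13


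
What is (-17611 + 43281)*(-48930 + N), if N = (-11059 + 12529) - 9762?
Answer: -1468888740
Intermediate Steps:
N = -8292 (N = 1470 - 9762 = -8292)
(-17611 + 43281)*(-48930 + N) = (-17611 + 43281)*(-48930 - 8292) = 25670*(-57222) = -1468888740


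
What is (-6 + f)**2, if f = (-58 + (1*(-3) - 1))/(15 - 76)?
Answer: 92416/3721 ≈ 24.836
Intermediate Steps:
f = 62/61 (f = (-58 + (-3 - 1))/(-61) = (-58 - 4)*(-1/61) = -62*(-1/61) = 62/61 ≈ 1.0164)
(-6 + f)**2 = (-6 + 62/61)**2 = (-304/61)**2 = 92416/3721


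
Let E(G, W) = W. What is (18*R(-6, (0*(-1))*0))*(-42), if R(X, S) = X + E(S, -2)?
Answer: 6048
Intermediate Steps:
R(X, S) = -2 + X (R(X, S) = X - 2 = -2 + X)
(18*R(-6, (0*(-1))*0))*(-42) = (18*(-2 - 6))*(-42) = (18*(-8))*(-42) = -144*(-42) = 6048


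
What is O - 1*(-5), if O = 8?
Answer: 13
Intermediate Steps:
O - 1*(-5) = 8 - 1*(-5) = 8 + 5 = 13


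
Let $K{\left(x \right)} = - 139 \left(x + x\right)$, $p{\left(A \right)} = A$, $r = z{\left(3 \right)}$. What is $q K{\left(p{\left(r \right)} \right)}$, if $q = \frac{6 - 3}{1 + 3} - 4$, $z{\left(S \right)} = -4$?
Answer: $-3614$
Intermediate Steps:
$r = -4$
$K{\left(x \right)} = - 278 x$ ($K{\left(x \right)} = - 139 \cdot 2 x = - 278 x$)
$q = - \frac{13}{4}$ ($q = \frac{3}{4} - 4 = - \frac{13}{4} \approx -3.25$)
$q K{\left(p{\left(r \right)} \right)} = - \frac{13 \left(\left(-278\right) \left(-4\right)\right)}{4} = \left(- \frac{13}{4}\right) 1112 = -3614$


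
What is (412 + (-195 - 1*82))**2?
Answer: 18225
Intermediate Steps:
(412 + (-195 - 1*82))**2 = (412 + (-195 - 82))**2 = (412 - 277)**2 = 135**2 = 18225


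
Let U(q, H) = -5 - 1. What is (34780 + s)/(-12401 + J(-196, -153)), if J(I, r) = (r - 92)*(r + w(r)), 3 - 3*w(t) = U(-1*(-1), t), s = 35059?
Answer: 69839/24349 ≈ 2.8682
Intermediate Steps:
U(q, H) = -6
w(t) = 3 (w(t) = 1 - 1/3*(-6) = 1 + 2 = 3)
J(I, r) = (-92 + r)*(3 + r) (J(I, r) = (r - 92)*(r + 3) = (-92 + r)*(3 + r))
(34780 + s)/(-12401 + J(-196, -153)) = (34780 + 35059)/(-12401 + (-276 + (-153)**2 - 89*(-153))) = 69839/(-12401 + (-276 + 23409 + 13617)) = 69839/(-12401 + 36750) = 69839/24349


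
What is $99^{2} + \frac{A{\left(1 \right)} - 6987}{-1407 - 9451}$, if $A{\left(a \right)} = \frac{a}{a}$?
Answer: $\frac{53213122}{5429} \approx 9801.6$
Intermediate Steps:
$A{\left(a \right)} = 1$
$99^{2} + \frac{A{\left(1 \right)} - 6987}{-1407 - 9451} = 99^{2} + \frac{1 - 6987}{-1407 - 9451} = 9801 - \frac{6986}{-10858} = 9801 - - \frac{3493}{5429} = 9801 + \frac{3493}{5429} = \frac{53213122}{5429}$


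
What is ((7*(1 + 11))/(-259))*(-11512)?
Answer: 138144/37 ≈ 3733.6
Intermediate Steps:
((7*(1 + 11))/(-259))*(-11512) = ((7*12)*(-1/259))*(-11512) = (84*(-1/259))*(-11512) = -12/37*(-11512) = 138144/37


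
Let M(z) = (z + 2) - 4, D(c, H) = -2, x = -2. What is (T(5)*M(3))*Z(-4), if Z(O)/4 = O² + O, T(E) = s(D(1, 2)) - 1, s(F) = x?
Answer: -144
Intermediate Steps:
s(F) = -2
M(z) = -2 + z (M(z) = (2 + z) - 4 = -2 + z)
T(E) = -3 (T(E) = -2 - 1 = -3)
Z(O) = 4*O + 4*O² (Z(O) = 4*(O² + O) = 4*(O + O²) = 4*O + 4*O²)
(T(5)*M(3))*Z(-4) = (-3*(-2 + 3))*(4*(-4)*(1 - 4)) = (-3*1)*(4*(-4)*(-3)) = -3*48 = -144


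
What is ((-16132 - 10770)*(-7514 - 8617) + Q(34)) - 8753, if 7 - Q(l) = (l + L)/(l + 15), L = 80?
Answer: 21263423270/49 ≈ 4.3395e+8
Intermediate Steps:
Q(l) = 7 - (80 + l)/(15 + l) (Q(l) = 7 - (l + 80)/(l + 15) = 7 - (80 + l)/(15 + l))
((-16132 - 10770)*(-7514 - 8617) + Q(34)) - 8753 = ((-16132 - 10770)*(-7514 - 8617) + (25 + 6*34)/(15 + 34)) - 8753 = (-26902*(-16131) + (25 + 204)/49) - 8753 = (433956162 + (1/49)*229) - 8753 = (433956162 + 229/49) - 8753 = 21263852167/49 - 8753 = 21263423270/49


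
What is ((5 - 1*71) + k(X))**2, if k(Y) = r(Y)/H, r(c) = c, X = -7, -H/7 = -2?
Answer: 17689/4 ≈ 4422.3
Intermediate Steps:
H = 14 (H = -7*(-2) = 14)
k(Y) = Y/14
((5 - 1*71) + k(X))**2 = ((5 - 1*71) + (1/14)*(-7))**2 = ((5 - 71) - 1/2)**2 = (-66 - 1/2)**2 = (-133/2)**2 = 17689/4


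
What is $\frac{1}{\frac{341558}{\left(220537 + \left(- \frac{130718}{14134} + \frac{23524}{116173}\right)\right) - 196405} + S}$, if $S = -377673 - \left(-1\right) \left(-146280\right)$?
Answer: $- \frac{2829259251859}{1482358813179205373} \approx -1.9086 \cdot 10^{-6}$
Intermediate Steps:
$S = -523953$ ($S = -377673 - 146280 = -523953$)
$\frac{1}{\frac{341558}{\left(220537 + \left(- \frac{130718}{14134} + \frac{23524}{116173}\right)\right) - 196405} + S} = \frac{1}{\frac{341558}{\left(220537 + \left(- \frac{130718}{14134} + \frac{23524}{116173}\right)\right) - 196405} - 523953} = \frac{1}{\frac{341558}{\left(220537 + \left(\left(-130718\right) \frac{1}{14134} + 23524 \cdot \frac{1}{116173}\right)\right) - 196405} - 523953} = \frac{1}{\frac{341558}{\left(220537 + \left(- \frac{65359}{7067} + \frac{23524}{116173}\right)\right) - 196405} - 523953} = \frac{1}{\frac{341558}{\left(220537 - \frac{7426706999}{820994591}\right) - 196405} - 523953} = \frac{1}{\frac{341558}{\frac{181052257408368}{820994591} - 196405} - 523953} = \frac{1}{\frac{341558}{\frac{19804814763013}{820994591}} - 523953} = \frac{1}{341558 \cdot \frac{820994591}{19804814763013} - 523953} = \frac{1}{\frac{40059610073254}{2829259251859} - 523953} = \frac{1}{- \frac{1482358813179205373}{2829259251859}} = - \frac{2829259251859}{1482358813179205373}$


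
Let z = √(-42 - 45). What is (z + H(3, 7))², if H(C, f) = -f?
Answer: (7 - I*√87)² ≈ -38.0 - 130.58*I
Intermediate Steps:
z = I*√87 (z = √(-87) = I*√87 ≈ 9.3274*I)
(z + H(3, 7))² = (I*√87 - 1*7)² = (I*√87 - 7)² = (-7 + I*√87)²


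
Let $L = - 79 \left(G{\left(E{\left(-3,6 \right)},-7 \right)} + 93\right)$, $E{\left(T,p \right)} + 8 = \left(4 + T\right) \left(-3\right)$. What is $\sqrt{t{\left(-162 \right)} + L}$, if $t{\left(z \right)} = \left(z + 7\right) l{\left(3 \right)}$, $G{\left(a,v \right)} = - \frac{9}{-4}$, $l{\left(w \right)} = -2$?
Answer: $\frac{i \sqrt{28859}}{2} \approx 84.94 i$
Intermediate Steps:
$E{\left(T,p \right)} = -20 - 3 T$ ($E{\left(T,p \right)} = -8 + \left(4 + T\right) \left(-3\right) = -8 - \left(12 + 3 T\right) = -20 - 3 T$)
$G{\left(a,v \right)} = \frac{9}{4}$ ($G{\left(a,v \right)} = \left(-9\right) \left(- \frac{1}{4}\right) = \frac{9}{4}$)
$t{\left(z \right)} = -14 - 2 z$ ($t{\left(z \right)} = \left(z + 7\right) \left(-2\right) = \left(7 + z\right) \left(-2\right) = -14 - 2 z$)
$L = - \frac{30099}{4}$ ($L = - 79 \left(\frac{9}{4} + 93\right) = \left(-79\right) \frac{381}{4} = - \frac{30099}{4} \approx -7524.8$)
$\sqrt{t{\left(-162 \right)} + L} = \sqrt{\left(-14 - -324\right) - \frac{30099}{4}} = \sqrt{\left(-14 + 324\right) - \frac{30099}{4}} = \sqrt{310 - \frac{30099}{4}} = \sqrt{- \frac{28859}{4}} = \frac{i \sqrt{28859}}{2}$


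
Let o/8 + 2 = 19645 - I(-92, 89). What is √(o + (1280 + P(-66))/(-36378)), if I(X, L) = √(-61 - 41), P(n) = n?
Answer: √(5776607341789 - 294079752*I*√102)/6063 ≈ 396.41 - 0.10191*I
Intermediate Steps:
I(X, L) = I*√102 (I(X, L) = √(-102) = I*√102)
o = 157144 - 8*I*√102 (o = -16 + 8*(19645 - I*√102) = -16 + (157160 - 8*I*√102) = 157144 - 8*I*√102 ≈ 1.5714e+5 - 80.796*I)
√(o + (1280 + P(-66))/(-36378)) = √((157144 - 8*I*√102) + (1280 - 66)/(-36378)) = √((157144 - 8*I*√102) + 1214*(-1/36378)) = √((157144 - 8*I*√102) - 607/18189) = √(2858291609/18189 - 8*I*√102)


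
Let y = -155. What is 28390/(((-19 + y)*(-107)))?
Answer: 14195/9309 ≈ 1.5249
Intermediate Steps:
28390/(((-19 + y)*(-107))) = 28390/(((-19 - 155)*(-107))) = 28390/((-174*(-107))) = 28390/18618 = 28390*(1/18618) = 14195/9309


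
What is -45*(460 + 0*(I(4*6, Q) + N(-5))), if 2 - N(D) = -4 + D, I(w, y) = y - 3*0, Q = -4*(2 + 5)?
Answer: -20700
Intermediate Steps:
Q = -28 (Q = -4*7 = -28)
I(w, y) = y (I(w, y) = y + 0 = y)
N(D) = 6 - D (N(D) = 2 - (-4 + D) = 2 + (4 - D) = 6 - D)
-45*(460 + 0*(I(4*6, Q) + N(-5))) = -45*(460 + 0*(-28 + (6 - 1*(-5)))) = -45*(460 + 0*(-28 + (6 + 5))) = -45*(460 + 0*(-28 + 11)) = -45*(460 + 0*(-17)) = -45*(460 + 0) = -45*460 = -20700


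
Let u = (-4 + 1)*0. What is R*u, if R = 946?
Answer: 0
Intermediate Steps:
u = 0 (u = -3*0 = 0)
R*u = 946*0 = 0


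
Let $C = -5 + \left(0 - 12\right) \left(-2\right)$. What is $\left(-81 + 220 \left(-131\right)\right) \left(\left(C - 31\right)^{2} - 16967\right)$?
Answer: $486201523$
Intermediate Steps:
$C = 19$ ($C = -5 + \left(0 - 12\right) \left(-2\right) = -5 - -24 = -5 + 24 = 19$)
$\left(-81 + 220 \left(-131\right)\right) \left(\left(C - 31\right)^{2} - 16967\right) = \left(-81 + 220 \left(-131\right)\right) \left(\left(19 - 31\right)^{2} - 16967\right) = \left(-81 - 28820\right) \left(\left(19 - 31\right)^{2} - 16967\right) = - 28901 \left(\left(19 - 31\right)^{2} - 16967\right) = - 28901 \left(\left(-12\right)^{2} - 16967\right) = - 28901 \left(144 - 16967\right) = \left(-28901\right) \left(-16823\right) = 486201523$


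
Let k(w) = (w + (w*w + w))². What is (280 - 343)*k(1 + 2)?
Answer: -14175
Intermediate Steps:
k(w) = (w² + 2*w)² (k(w) = (w + (w² + w))² = (w + (w + w²))² = (w² + 2*w)²)
(280 - 343)*k(1 + 2) = (280 - 343)*((1 + 2)²*(2 + (1 + 2))²) = -63*3²*(2 + 3)² = -567*5² = -567*25 = -63*225 = -14175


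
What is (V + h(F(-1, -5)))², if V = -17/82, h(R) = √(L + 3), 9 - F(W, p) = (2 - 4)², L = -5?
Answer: (17 - 82*I*√2)²/6724 ≈ -1.957 - 0.58638*I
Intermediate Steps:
F(W, p) = 5 (F(W, p) = 9 - (2 - 4)² = 9 - 1*(-2)² = 9 - 1*4 = 9 - 4 = 5)
h(R) = I*√2 (h(R) = √(-5 + 3) = √(-2) = I*√2)
V = -17/82 (V = -17*1/82 = -17/82 ≈ -0.20732)
(V + h(F(-1, -5)))² = (-17/82 + I*√2)²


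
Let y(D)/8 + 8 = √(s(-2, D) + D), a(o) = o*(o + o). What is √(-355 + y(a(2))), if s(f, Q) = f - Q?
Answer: √(-419 + 8*I*√2) ≈ 0.2763 + 20.471*I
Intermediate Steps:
a(o) = 2*o² (a(o) = o*(2*o) = 2*o²)
y(D) = -64 + 8*I*√2 (y(D) = -64 + 8*√((-2 - D) + D) = -64 + 8*√(-2) = -64 + 8*(I*√2) = -64 + 8*I*√2)
√(-355 + y(a(2))) = √(-355 + (-64 + 8*I*√2)) = √(-419 + 8*I*√2)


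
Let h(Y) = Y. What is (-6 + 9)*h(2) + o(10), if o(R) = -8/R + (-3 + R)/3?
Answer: 113/15 ≈ 7.5333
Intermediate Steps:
o(R) = -1 - 8/R + R/3 (o(R) = -8/R + (-3 + R)*(⅓) = -8/R + (-1 + R/3) = -1 - 8/R + R/3)
(-6 + 9)*h(2) + o(10) = (-6 + 9)*2 + (-1 - 8/10 + (⅓)*10) = 3*2 + (-1 - 8*⅒ + 10/3) = 6 + (-1 - ⅘ + 10/3) = 6 + 23/15 = 113/15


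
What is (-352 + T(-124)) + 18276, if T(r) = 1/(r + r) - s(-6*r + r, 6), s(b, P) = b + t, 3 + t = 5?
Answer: 4290895/248 ≈ 17302.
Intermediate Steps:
t = 2 (t = -3 + 5 = 2)
s(b, P) = 2 + b (s(b, P) = b + 2 = 2 + b)
T(r) = -2 + 1/(2*r) + 5*r (T(r) = 1/(r + r) - (2 + (-6*r + r)) = 1/(2*r) - (2 - 5*r) = 1/(2*r) + (-2 + 5*r) = -2 + 1/(2*r) + 5*r)
(-352 + T(-124)) + 18276 = (-352 + (-2 + (½)/(-124) + 5*(-124))) + 18276 = (-352 + (-2 + (½)*(-1/124) - 620)) + 18276 = (-352 + (-2 - 1/248 - 620)) + 18276 = (-352 - 154257/248) + 18276 = -241553/248 + 18276 = 4290895/248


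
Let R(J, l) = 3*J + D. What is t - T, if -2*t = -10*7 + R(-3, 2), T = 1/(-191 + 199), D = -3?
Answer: 327/8 ≈ 40.875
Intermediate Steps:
R(J, l) = -3 + 3*J (R(J, l) = 3*J - 3 = -3 + 3*J)
T = ⅛ (T = 1/8 = ⅛ ≈ 0.12500)
t = 41 (t = -(-10*7 + (-3 + 3*(-3)))/2 = -(-70 + (-3 - 9))/2 = -(-70 - 12)/2 = -½*(-82) = 41)
t - T = 41 - 1*⅛ = 41 - ⅛ = 327/8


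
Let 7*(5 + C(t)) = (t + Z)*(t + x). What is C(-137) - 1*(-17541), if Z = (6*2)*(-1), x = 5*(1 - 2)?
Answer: 143910/7 ≈ 20559.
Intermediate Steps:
x = -5 (x = 5*(-1) = -5)
Z = -12 (Z = 12*(-1) = -12)
C(t) = -5 + (-12 + t)*(-5 + t)/7 (C(t) = -5 + ((t - 12)*(t - 5))/7 = -5 + ((-12 + t)*(-5 + t))/7 = -5 + (-12 + t)*(-5 + t)/7)
C(-137) - 1*(-17541) = (25/7 - 17/7*(-137) + (1/7)*(-137)**2) - 1*(-17541) = (25/7 + 2329/7 + (1/7)*18769) + 17541 = (25/7 + 2329/7 + 18769/7) + 17541 = 21123/7 + 17541 = 143910/7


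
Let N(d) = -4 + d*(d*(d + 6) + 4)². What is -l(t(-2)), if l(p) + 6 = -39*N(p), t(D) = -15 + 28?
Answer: 31941357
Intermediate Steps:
t(D) = 13
N(d) = -4 + d*(4 + d*(6 + d))² (N(d) = -4 + d*(d*(6 + d) + 4)² = -4 + d*(4 + d*(6 + d))²)
l(p) = 150 - 39*p*(4 + p² + 6*p)² (l(p) = -6 - 39*(-4 + p*(4 + p² + 6*p)²) = -6 + (156 - 39*p*(4 + p² + 6*p)²) = 150 - 39*p*(4 + p² + 6*p)²)
-l(t(-2)) = -(150 - 39*13*(4 + 13² + 6*13)²) = -(150 - 39*13*(4 + 169 + 78)²) = -(150 - 39*13*251²) = -(150 - 39*13*63001) = -(150 - 31941507) = -1*(-31941357) = 31941357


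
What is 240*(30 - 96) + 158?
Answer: -15682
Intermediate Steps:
240*(30 - 96) + 158 = 240*(-66) + 158 = -15840 + 158 = -15682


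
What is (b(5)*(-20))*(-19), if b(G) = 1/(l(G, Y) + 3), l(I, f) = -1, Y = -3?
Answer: 190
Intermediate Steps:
b(G) = ½ (b(G) = 1/(-1 + 3) = 1/2 = ½)
(b(5)*(-20))*(-19) = ((½)*(-20))*(-19) = -10*(-19) = 190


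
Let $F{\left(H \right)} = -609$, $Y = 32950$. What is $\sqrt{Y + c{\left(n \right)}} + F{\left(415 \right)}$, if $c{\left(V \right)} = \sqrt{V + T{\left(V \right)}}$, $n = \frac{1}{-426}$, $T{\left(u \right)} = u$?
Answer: $-609 + \frac{\sqrt{1494908550 + 213 i \sqrt{213}}}{213} \approx -427.48 + 0.00018874 i$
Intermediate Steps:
$n = - \frac{1}{426} \approx -0.0023474$
$c{\left(V \right)} = \sqrt{2} \sqrt{V}$ ($c{\left(V \right)} = \sqrt{V + V} = \sqrt{2 V} = \sqrt{2} \sqrt{V}$)
$\sqrt{Y + c{\left(n \right)}} + F{\left(415 \right)} = \sqrt{32950 + \sqrt{2} \sqrt{- \frac{1}{426}}} - 609 = \sqrt{32950 + \sqrt{2} \frac{i \sqrt{426}}{426}} - 609 = \sqrt{32950 + \frac{i \sqrt{213}}{213}} - 609 = -609 + \sqrt{32950 + \frac{i \sqrt{213}}{213}}$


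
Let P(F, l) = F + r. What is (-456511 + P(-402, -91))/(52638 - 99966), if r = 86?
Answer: 456827/47328 ≈ 9.6524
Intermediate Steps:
P(F, l) = 86 + F (P(F, l) = F + 86 = 86 + F)
(-456511 + P(-402, -91))/(52638 - 99966) = (-456511 + (86 - 402))/(52638 - 99966) = (-456511 - 316)/(-47328) = -456827*(-1/47328) = 456827/47328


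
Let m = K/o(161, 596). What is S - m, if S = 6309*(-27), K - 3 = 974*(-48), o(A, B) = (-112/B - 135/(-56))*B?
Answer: -3158697135/18547 ≈ -1.7031e+5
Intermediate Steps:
o(A, B) = B*(135/56 - 112/B) (o(A, B) = (-112/B - 135*(-1/56))*B = (-112/B + 135/56)*B = (135/56 - 112/B)*B = B*(135/56 - 112/B))
K = -46749 (K = 3 + 974*(-48) = 3 - 46752 = -46749)
m = -654486/18547 (m = -46749/(-112 + (135/56)*596) = -46749/(-112 + 20115/14) = -46749/18547/14 = -46749*14/18547 = -654486/18547 ≈ -35.288)
S = -170343
S - m = -170343 - 1*(-654486/18547) = -170343 + 654486/18547 = -3158697135/18547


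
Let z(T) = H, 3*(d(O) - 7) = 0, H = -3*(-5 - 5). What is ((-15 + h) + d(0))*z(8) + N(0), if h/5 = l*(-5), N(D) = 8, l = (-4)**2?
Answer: -12232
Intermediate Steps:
l = 16
H = 30 (H = -3*(-10) = 30)
d(O) = 7 (d(O) = 7 + (1/3)*0 = 7 + 0 = 7)
z(T) = 30
h = -400 (h = 5*(16*(-5)) = 5*(-80) = -400)
((-15 + h) + d(0))*z(8) + N(0) = ((-15 - 400) + 7)*30 + 8 = (-415 + 7)*30 + 8 = -408*30 + 8 = -12240 + 8 = -12232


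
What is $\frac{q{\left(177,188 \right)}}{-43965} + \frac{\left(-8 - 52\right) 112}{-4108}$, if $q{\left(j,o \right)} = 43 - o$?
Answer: $\frac{14802023}{9030411} \approx 1.6391$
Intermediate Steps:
$\frac{q{\left(177,188 \right)}}{-43965} + \frac{\left(-8 - 52\right) 112}{-4108} = \frac{43 - 188}{-43965} + \frac{\left(-8 - 52\right) 112}{-4108} = \left(43 - 188\right) \left(- \frac{1}{43965}\right) + \left(-60\right) 112 \left(- \frac{1}{4108}\right) = \left(-145\right) \left(- \frac{1}{43965}\right) - - \frac{1680}{1027} = \frac{29}{8793} + \frac{1680}{1027} = \frac{14802023}{9030411}$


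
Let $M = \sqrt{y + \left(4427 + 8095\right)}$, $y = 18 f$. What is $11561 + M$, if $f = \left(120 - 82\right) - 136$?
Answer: $11561 + \sqrt{10758} \approx 11665.0$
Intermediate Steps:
$f = -98$ ($f = 38 - 136 = -98$)
$y = -1764$ ($y = 18 \left(-98\right) = -1764$)
$M = \sqrt{10758}$ ($M = \sqrt{-1764 + \left(4427 + 8095\right)} = \sqrt{-1764 + 12522} = \sqrt{10758} \approx 103.72$)
$11561 + M = 11561 + \sqrt{10758}$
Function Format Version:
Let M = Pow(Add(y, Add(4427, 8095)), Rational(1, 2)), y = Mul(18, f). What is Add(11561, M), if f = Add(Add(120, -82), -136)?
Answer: Add(11561, Pow(10758, Rational(1, 2))) ≈ 11665.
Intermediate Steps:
f = -98 (f = Add(38, -136) = -98)
y = -1764 (y = Mul(18, -98) = -1764)
M = Pow(10758, Rational(1, 2)) (M = Pow(Add(-1764, Add(4427, 8095)), Rational(1, 2)) = Pow(Add(-1764, 12522), Rational(1, 2)) = Pow(10758, Rational(1, 2)) ≈ 103.72)
Add(11561, M) = Add(11561, Pow(10758, Rational(1, 2)))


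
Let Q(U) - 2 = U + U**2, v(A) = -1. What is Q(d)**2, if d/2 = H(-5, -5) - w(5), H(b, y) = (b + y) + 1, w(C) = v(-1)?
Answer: 58564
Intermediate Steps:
w(C) = -1
H(b, y) = 1 + b + y
d = -16 (d = 2*((1 - 5 - 5) - 1*(-1)) = 2*(-9 + 1) = 2*(-8) = -16)
Q(U) = 2 + U + U**2 (Q(U) = 2 + (U + U**2) = 2 + U + U**2)
Q(d)**2 = (2 - 16 + (-16)**2)**2 = (2 - 16 + 256)**2 = 242**2 = 58564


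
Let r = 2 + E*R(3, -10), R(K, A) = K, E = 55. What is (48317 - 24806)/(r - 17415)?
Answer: -23511/17248 ≈ -1.3631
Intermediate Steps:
r = 167 (r = 2 + 55*3 = 2 + 165 = 167)
(48317 - 24806)/(r - 17415) = (48317 - 24806)/(167 - 17415) = 23511/(-17248) = 23511*(-1/17248) = -23511/17248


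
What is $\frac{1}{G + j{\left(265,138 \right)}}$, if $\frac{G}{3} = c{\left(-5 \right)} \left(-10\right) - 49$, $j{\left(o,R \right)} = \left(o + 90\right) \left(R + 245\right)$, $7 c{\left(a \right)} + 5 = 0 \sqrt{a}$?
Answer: $\frac{7}{950876} \approx 7.3616 \cdot 10^{-6}$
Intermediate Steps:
$c{\left(a \right)} = - \frac{5}{7}$ ($c{\left(a \right)} = - \frac{5}{7} + \frac{0 \sqrt{a}}{7} = - \frac{5}{7} + \frac{1}{7} \cdot 0 = - \frac{5}{7} + 0 = - \frac{5}{7}$)
$j{\left(o,R \right)} = \left(90 + o\right) \left(245 + R\right)$
$G = - \frac{879}{7}$ ($G = 3 \left(\left(- \frac{5}{7}\right) \left(-10\right) - 49\right) = 3 \left(\frac{50}{7} - 49\right) = 3 \left(- \frac{293}{7}\right) = - \frac{879}{7} \approx -125.57$)
$\frac{1}{G + j{\left(265,138 \right)}} = \frac{1}{- \frac{879}{7} + \left(22050 + 90 \cdot 138 + 245 \cdot 265 + 138 \cdot 265\right)} = \frac{1}{- \frac{879}{7} + \left(22050 + 12420 + 64925 + 36570\right)} = \frac{1}{- \frac{879}{7} + 135965} = \frac{1}{\frac{950876}{7}} = \frac{7}{950876}$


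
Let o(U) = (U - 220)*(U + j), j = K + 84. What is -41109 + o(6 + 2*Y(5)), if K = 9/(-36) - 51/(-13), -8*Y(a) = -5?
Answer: -1593901/26 ≈ -61304.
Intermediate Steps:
Y(a) = 5/8 (Y(a) = -⅛*(-5) = 5/8)
K = 191/52 (K = 9*(-1/36) - 51*(-1/13) = -¼ + 51/13 = 191/52 ≈ 3.6731)
j = 4559/52 (j = 191/52 + 84 = 4559/52 ≈ 87.673)
o(U) = (-220 + U)*(4559/52 + U) (o(U) = (U - 220)*(U + 4559/52) = (-220 + U)*(4559/52 + U))
-41109 + o(6 + 2*Y(5)) = -41109 + (-250745/13 + (6 + 2*(5/8))² - 6881*(6 + 2*(5/8))/52) = -41109 + (-250745/13 + (6 + 5/4)² - 6881*(6 + 5/4)/52) = -41109 + (-250745/13 + (29/4)² - 6881/52*29/4) = -41109 + (-250745/13 + 841/16 - 199549/208) = -41109 - 525067/26 = -1593901/26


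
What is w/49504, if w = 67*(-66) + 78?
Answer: -543/6188 ≈ -0.087750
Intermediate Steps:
w = -4344 (w = -4422 + 78 = -4344)
w/49504 = -4344/49504 = -4344*1/49504 = -543/6188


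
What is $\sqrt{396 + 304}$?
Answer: $10 \sqrt{7} \approx 26.458$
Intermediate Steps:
$\sqrt{396 + 304} = \sqrt{700} = 10 \sqrt{7}$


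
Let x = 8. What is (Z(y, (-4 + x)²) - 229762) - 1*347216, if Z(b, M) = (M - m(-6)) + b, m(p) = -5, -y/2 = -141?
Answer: -576675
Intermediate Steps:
y = 282 (y = -2*(-141) = 282)
Z(b, M) = 5 + M + b (Z(b, M) = (M - 1*(-5)) + b = (M + 5) + b = (5 + M) + b = 5 + M + b)
(Z(y, (-4 + x)²) - 229762) - 1*347216 = ((5 + (-4 + 8)² + 282) - 229762) - 1*347216 = ((5 + 4² + 282) - 229762) - 347216 = ((5 + 16 + 282) - 229762) - 347216 = (303 - 229762) - 347216 = -229459 - 347216 = -576675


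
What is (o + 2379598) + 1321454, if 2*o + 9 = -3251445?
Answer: 2075325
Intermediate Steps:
o = -1625727 (o = -9/2 + (½)*(-3251445) = -9/2 - 3251445/2 = -1625727)
(o + 2379598) + 1321454 = (-1625727 + 2379598) + 1321454 = 753871 + 1321454 = 2075325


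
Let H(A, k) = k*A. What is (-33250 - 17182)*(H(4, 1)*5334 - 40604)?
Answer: 971723776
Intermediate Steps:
H(A, k) = A*k
(-33250 - 17182)*(H(4, 1)*5334 - 40604) = (-33250 - 17182)*((4*1)*5334 - 40604) = -50432*(4*5334 - 40604) = -50432*(21336 - 40604) = -50432*(-19268) = 971723776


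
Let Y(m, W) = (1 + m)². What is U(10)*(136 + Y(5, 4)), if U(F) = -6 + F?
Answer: 688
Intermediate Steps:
U(10)*(136 + Y(5, 4)) = (-6 + 10)*(136 + (1 + 5)²) = 4*(136 + 6²) = 4*(136 + 36) = 4*172 = 688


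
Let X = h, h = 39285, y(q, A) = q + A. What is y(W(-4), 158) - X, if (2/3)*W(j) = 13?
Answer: -78215/2 ≈ -39108.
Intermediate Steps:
W(j) = 39/2 (W(j) = (3/2)*13 = 39/2)
y(q, A) = A + q
X = 39285
y(W(-4), 158) - X = (158 + 39/2) - 1*39285 = 355/2 - 39285 = -78215/2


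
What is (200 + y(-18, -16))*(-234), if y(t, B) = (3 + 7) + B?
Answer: -45396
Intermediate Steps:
y(t, B) = 10 + B
(200 + y(-18, -16))*(-234) = (200 + (10 - 16))*(-234) = (200 - 6)*(-234) = 194*(-234) = -45396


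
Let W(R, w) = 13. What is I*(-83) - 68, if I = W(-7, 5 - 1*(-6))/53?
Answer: -4683/53 ≈ -88.359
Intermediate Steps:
I = 13/53 ≈ 0.24528
I*(-83) - 68 = (13/53)*(-83) - 68 = -1079/53 - 68 = -4683/53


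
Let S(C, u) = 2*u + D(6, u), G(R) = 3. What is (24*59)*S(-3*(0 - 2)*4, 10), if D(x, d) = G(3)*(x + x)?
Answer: 79296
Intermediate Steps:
D(x, d) = 6*x (D(x, d) = 3*(x + x) = 3*(2*x) = 6*x)
S(C, u) = 36 + 2*u (S(C, u) = 2*u + 6*6 = 2*u + 36 = 36 + 2*u)
(24*59)*S(-3*(0 - 2)*4, 10) = (24*59)*(36 + 2*10) = 1416*(36 + 20) = 1416*56 = 79296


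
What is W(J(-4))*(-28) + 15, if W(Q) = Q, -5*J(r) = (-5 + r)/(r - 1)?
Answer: 627/25 ≈ 25.080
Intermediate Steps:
J(r) = -(-5 + r)/(5*(-1 + r)) (J(r) = -(-5 + r)/(5*(r - 1)) = -(-5 + r)/(5*(-1 + r)))
W(J(-4))*(-28) + 15 = ((5 - 1*(-4))/(5*(-1 - 4)))*(-28) + 15 = ((⅕)*(5 + 4)/(-5))*(-28) + 15 = ((⅕)*(-⅕)*9)*(-28) + 15 = -9/25*(-28) + 15 = 252/25 + 15 = 627/25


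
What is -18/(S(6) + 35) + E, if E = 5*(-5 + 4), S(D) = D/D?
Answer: -11/2 ≈ -5.5000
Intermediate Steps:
S(D) = 1
E = -5 (E = 5*(-1) = -5)
-18/(S(6) + 35) + E = -18/(1 + 35) - 5 = -18/36 - 5 = -18*1/36 - 5 = -½ - 5 = -11/2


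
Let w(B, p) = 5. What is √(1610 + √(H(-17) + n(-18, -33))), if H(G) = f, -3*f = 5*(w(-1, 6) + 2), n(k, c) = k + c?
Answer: √(14490 + 6*I*√141)/3 ≈ 40.125 + 0.098645*I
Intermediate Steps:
n(k, c) = c + k
f = -35/3 (f = -5*(5 + 2)/3 = -5*7/3 = -⅓*35 = -35/3 ≈ -11.667)
H(G) = -35/3
√(1610 + √(H(-17) + n(-18, -33))) = √(1610 + √(-35/3 + (-33 - 18))) = √(1610 + √(-35/3 - 51)) = √(1610 + √(-188/3)) = √(1610 + 2*I*√141/3)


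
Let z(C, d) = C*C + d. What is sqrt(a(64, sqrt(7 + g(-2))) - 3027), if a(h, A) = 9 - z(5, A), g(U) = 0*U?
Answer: sqrt(-3043 - sqrt(7)) ≈ 55.187*I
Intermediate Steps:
z(C, d) = d + C**2 (z(C, d) = C**2 + d = d + C**2)
g(U) = 0
a(h, A) = -16 - A (a(h, A) = 9 - (A + 5**2) = 9 - (A + 25) = 9 - (25 + A) = 9 + (-25 - A) = -16 - A)
sqrt(a(64, sqrt(7 + g(-2))) - 3027) = sqrt((-16 - sqrt(7 + 0)) - 3027) = sqrt((-16 - sqrt(7)) - 3027) = sqrt(-3043 - sqrt(7))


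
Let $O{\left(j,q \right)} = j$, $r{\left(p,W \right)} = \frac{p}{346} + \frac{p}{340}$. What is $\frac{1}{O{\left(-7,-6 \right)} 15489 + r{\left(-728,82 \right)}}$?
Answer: $- \frac{14705}{1594422641} \approx -9.2228 \cdot 10^{-6}$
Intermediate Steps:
$r{\left(p,W \right)} = \frac{343 p}{58820}$ ($r{\left(p,W \right)} = p \frac{1}{346} + p \frac{1}{340} = \frac{p}{346} + \frac{p}{340} = \frac{343 p}{58820}$)
$\frac{1}{O{\left(-7,-6 \right)} 15489 + r{\left(-728,82 \right)}} = \frac{1}{\left(-7\right) 15489 + \frac{343}{58820} \left(-728\right)} = \frac{1}{-108423 - \frac{62426}{14705}} = \frac{1}{- \frac{1594422641}{14705}} = - \frac{14705}{1594422641}$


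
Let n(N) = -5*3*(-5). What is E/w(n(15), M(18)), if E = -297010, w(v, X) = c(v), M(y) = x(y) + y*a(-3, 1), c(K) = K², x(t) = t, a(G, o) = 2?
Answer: -59402/1125 ≈ -52.802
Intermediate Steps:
n(N) = 75 (n(N) = -15*(-5) = 75)
M(y) = 3*y (M(y) = y + y*2 = y + 2*y = 3*y)
w(v, X) = v²
E/w(n(15), M(18)) = -297010/(75²) = -297010/5625 = -297010*1/5625 = -59402/1125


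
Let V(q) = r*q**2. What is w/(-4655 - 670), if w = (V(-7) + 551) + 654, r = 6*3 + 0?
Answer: -2087/5325 ≈ -0.39192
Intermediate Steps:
r = 18 (r = 18 + 0 = 18)
V(q) = 18*q**2
w = 2087 (w = (18*(-7)**2 + 551) + 654 = (18*49 + 551) + 654 = (882 + 551) + 654 = 1433 + 654 = 2087)
w/(-4655 - 670) = 2087/(-4655 - 670) = 2087/(-5325) = 2087*(-1/5325) = -2087/5325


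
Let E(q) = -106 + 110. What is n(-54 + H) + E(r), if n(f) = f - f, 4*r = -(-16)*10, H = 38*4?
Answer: 4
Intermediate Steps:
H = 152
r = 40 (r = (-(-16)*10)/4 = (-1*(-160))/4 = (1/4)*160 = 40)
E(q) = 4
n(f) = 0
n(-54 + H) + E(r) = 0 + 4 = 4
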